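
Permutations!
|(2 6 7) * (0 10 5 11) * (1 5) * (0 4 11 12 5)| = 6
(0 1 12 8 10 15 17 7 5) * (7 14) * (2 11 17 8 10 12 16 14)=(0 1 16 14 7 5)(2 11 17)(8 12 10 15)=[1, 16, 11, 3, 4, 0, 6, 5, 12, 9, 15, 17, 10, 13, 7, 8, 14, 2]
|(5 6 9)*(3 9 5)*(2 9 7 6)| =|(2 9 3 7 6 5)| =6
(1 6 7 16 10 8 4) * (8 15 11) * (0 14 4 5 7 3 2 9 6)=(0 14 4 1)(2 9 6 3)(5 7 16 10 15 11 8)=[14, 0, 9, 2, 1, 7, 3, 16, 5, 6, 15, 8, 12, 13, 4, 11, 10]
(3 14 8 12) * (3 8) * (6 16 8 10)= [0, 1, 2, 14, 4, 5, 16, 7, 12, 9, 6, 11, 10, 13, 3, 15, 8]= (3 14)(6 16 8 12 10)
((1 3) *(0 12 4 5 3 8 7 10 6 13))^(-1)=(0 13 6 10 7 8 1 3 5 4 12)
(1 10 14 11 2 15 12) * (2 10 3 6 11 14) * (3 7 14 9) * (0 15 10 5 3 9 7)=(0 15 12 1)(2 10)(3 6 11 5)(7 14)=[15, 0, 10, 6, 4, 3, 11, 14, 8, 9, 2, 5, 1, 13, 7, 12]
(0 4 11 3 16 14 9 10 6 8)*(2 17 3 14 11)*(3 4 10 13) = (0 10 6 8)(2 17 4)(3 16 11 14 9 13) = [10, 1, 17, 16, 2, 5, 8, 7, 0, 13, 6, 14, 12, 3, 9, 15, 11, 4]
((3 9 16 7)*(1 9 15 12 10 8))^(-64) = (1 8 10 12 15 3 7 16 9)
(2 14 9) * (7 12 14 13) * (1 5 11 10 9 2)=(1 5 11 10 9)(2 13 7 12 14)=[0, 5, 13, 3, 4, 11, 6, 12, 8, 1, 9, 10, 14, 7, 2]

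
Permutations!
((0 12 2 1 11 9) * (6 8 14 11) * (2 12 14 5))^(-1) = (0 9 11 14)(1 2 5 8 6)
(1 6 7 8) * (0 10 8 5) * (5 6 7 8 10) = (10)(0 5)(1 7 6 8) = [5, 7, 2, 3, 4, 0, 8, 6, 1, 9, 10]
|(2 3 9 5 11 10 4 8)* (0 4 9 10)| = 9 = |(0 4 8 2 3 10 9 5 11)|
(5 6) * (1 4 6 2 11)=(1 4 6 5 2 11)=[0, 4, 11, 3, 6, 2, 5, 7, 8, 9, 10, 1]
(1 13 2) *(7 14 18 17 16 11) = (1 13 2)(7 14 18 17 16 11) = [0, 13, 1, 3, 4, 5, 6, 14, 8, 9, 10, 7, 12, 2, 18, 15, 11, 16, 17]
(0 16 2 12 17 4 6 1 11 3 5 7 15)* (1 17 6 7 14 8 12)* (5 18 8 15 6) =(0 16 2 1 11 3 18 8 12 5 14 15)(4 7 6 17) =[16, 11, 1, 18, 7, 14, 17, 6, 12, 9, 10, 3, 5, 13, 15, 0, 2, 4, 8]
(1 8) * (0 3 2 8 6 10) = (0 3 2 8 1 6 10) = [3, 6, 8, 2, 4, 5, 10, 7, 1, 9, 0]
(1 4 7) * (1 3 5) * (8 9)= (1 4 7 3 5)(8 9)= [0, 4, 2, 5, 7, 1, 6, 3, 9, 8]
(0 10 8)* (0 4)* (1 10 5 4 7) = (0 5 4)(1 10 8 7) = [5, 10, 2, 3, 0, 4, 6, 1, 7, 9, 8]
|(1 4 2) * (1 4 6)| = |(1 6)(2 4)| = 2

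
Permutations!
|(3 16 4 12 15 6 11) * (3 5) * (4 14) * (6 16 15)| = |(3 15 16 14 4 12 6 11 5)| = 9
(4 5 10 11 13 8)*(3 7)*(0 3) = (0 3 7)(4 5 10 11 13 8) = [3, 1, 2, 7, 5, 10, 6, 0, 4, 9, 11, 13, 12, 8]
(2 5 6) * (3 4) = (2 5 6)(3 4) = [0, 1, 5, 4, 3, 6, 2]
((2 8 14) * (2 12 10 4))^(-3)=(2 12)(4 14)(8 10)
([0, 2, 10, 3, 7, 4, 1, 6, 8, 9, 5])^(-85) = (1 6 7 4 5 10 2)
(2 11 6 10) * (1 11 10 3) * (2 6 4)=(1 11 4 2 10 6 3)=[0, 11, 10, 1, 2, 5, 3, 7, 8, 9, 6, 4]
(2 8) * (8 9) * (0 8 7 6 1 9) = [8, 9, 0, 3, 4, 5, 1, 6, 2, 7] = (0 8 2)(1 9 7 6)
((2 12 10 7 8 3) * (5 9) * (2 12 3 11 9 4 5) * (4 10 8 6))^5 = ((2 3 12 8 11 9)(4 5 10 7 6))^5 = (2 9 11 8 12 3)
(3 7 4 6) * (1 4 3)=[0, 4, 2, 7, 6, 5, 1, 3]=(1 4 6)(3 7)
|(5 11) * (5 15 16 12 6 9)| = 7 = |(5 11 15 16 12 6 9)|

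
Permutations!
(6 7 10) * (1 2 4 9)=(1 2 4 9)(6 7 10)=[0, 2, 4, 3, 9, 5, 7, 10, 8, 1, 6]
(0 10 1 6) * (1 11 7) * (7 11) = (11)(0 10 7 1 6) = [10, 6, 2, 3, 4, 5, 0, 1, 8, 9, 7, 11]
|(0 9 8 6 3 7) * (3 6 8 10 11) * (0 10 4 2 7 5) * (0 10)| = 20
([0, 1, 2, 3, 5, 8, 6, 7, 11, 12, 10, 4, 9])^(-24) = [0, 1, 2, 3, 4, 5, 6, 7, 8, 9, 10, 11, 12]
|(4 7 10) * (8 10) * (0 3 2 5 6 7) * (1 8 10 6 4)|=|(0 3 2 5 4)(1 8 6 7 10)|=5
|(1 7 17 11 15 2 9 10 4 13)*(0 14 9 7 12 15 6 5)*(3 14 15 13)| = 120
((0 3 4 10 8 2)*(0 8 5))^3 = (0 10 3 5 4)(2 8)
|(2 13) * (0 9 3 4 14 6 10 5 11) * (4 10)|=6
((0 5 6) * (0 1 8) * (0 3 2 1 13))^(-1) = ((0 5 6 13)(1 8 3 2))^(-1) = (0 13 6 5)(1 2 3 8)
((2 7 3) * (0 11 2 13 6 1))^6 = ((0 11 2 7 3 13 6 1))^6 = (0 6 3 2)(1 13 7 11)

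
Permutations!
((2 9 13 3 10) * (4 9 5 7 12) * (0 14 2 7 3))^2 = (0 2 3 7 4 13 14 5 10 12 9)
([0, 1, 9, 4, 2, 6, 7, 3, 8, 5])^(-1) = (2 4 3 7 6 5 9)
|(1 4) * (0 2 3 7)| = 4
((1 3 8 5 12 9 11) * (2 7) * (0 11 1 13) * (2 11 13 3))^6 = (13)(1 5 11)(2 12 3)(7 9 8)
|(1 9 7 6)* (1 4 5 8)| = 7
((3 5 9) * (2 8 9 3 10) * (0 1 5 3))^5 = (0 5 1)(2 8 9 10)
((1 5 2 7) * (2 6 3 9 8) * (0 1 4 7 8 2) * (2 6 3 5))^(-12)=(9)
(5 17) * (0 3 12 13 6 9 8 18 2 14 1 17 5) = (0 3 12 13 6 9 8 18 2 14 1 17) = [3, 17, 14, 12, 4, 5, 9, 7, 18, 8, 10, 11, 13, 6, 1, 15, 16, 0, 2]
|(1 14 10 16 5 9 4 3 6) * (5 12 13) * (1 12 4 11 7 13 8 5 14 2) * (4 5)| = 40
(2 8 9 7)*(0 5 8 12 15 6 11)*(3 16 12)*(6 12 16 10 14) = [5, 1, 3, 10, 4, 8, 11, 2, 9, 7, 14, 0, 15, 13, 6, 12, 16] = (16)(0 5 8 9 7 2 3 10 14 6 11)(12 15)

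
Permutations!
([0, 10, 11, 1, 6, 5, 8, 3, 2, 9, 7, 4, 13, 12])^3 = (1 3 7 10)(2 6 11 8 4)(12 13)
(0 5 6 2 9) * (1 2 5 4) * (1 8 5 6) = (0 4 8 5 1 2 9) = [4, 2, 9, 3, 8, 1, 6, 7, 5, 0]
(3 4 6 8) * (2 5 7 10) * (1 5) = (1 5 7 10 2)(3 4 6 8) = [0, 5, 1, 4, 6, 7, 8, 10, 3, 9, 2]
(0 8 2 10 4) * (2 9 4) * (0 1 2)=(0 8 9 4 1 2 10)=[8, 2, 10, 3, 1, 5, 6, 7, 9, 4, 0]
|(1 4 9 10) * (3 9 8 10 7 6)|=|(1 4 8 10)(3 9 7 6)|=4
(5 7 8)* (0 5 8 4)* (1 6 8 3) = (0 5 7 4)(1 6 8 3) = [5, 6, 2, 1, 0, 7, 8, 4, 3]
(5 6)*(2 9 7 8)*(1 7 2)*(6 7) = (1 6 5 7 8)(2 9) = [0, 6, 9, 3, 4, 7, 5, 8, 1, 2]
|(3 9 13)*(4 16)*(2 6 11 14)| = |(2 6 11 14)(3 9 13)(4 16)| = 12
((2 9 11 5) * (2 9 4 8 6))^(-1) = ((2 4 8 6)(5 9 11))^(-1) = (2 6 8 4)(5 11 9)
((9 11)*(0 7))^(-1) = ((0 7)(9 11))^(-1) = (0 7)(9 11)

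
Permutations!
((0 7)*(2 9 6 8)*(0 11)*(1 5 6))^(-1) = ((0 7 11)(1 5 6 8 2 9))^(-1) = (0 11 7)(1 9 2 8 6 5)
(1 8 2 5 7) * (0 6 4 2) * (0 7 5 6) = (1 8 7)(2 6 4) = [0, 8, 6, 3, 2, 5, 4, 1, 7]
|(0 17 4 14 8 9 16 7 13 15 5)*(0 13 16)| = 6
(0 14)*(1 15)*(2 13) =(0 14)(1 15)(2 13) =[14, 15, 13, 3, 4, 5, 6, 7, 8, 9, 10, 11, 12, 2, 0, 1]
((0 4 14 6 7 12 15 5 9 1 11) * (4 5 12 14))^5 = (6 14 7)(12 15)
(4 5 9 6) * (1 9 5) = (1 9 6 4) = [0, 9, 2, 3, 1, 5, 4, 7, 8, 6]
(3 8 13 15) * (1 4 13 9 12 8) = (1 4 13 15 3)(8 9 12) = [0, 4, 2, 1, 13, 5, 6, 7, 9, 12, 10, 11, 8, 15, 14, 3]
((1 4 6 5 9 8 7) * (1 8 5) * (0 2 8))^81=(0 2 8 7)(5 9)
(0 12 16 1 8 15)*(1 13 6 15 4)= (0 12 16 13 6 15)(1 8 4)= [12, 8, 2, 3, 1, 5, 15, 7, 4, 9, 10, 11, 16, 6, 14, 0, 13]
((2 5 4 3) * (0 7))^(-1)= ((0 7)(2 5 4 3))^(-1)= (0 7)(2 3 4 5)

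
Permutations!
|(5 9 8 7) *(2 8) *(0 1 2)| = |(0 1 2 8 7 5 9)| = 7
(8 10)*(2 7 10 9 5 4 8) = (2 7 10)(4 8 9 5) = [0, 1, 7, 3, 8, 4, 6, 10, 9, 5, 2]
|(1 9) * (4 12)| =2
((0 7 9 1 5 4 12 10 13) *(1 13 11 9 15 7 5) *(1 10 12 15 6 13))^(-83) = (0 5 4 15 7 6 13)(1 10 11 9)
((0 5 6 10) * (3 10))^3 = ((0 5 6 3 10))^3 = (0 3 5 10 6)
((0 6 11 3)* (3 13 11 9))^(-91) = (0 6 9 3)(11 13)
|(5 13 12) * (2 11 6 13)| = |(2 11 6 13 12 5)| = 6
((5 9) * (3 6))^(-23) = (3 6)(5 9)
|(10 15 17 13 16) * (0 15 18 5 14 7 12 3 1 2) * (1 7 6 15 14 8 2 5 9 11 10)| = |(0 14 6 15 17 13 16 1 5 8 2)(3 7 12)(9 11 10 18)| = 132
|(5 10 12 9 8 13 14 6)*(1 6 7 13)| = 21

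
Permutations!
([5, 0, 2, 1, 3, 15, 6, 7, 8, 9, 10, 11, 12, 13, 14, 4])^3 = [4, 15, 2, 5, 0, 3, 6, 7, 8, 9, 10, 11, 12, 13, 14, 1]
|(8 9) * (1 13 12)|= |(1 13 12)(8 9)|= 6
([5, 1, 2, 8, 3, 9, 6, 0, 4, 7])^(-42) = (0 9)(5 7)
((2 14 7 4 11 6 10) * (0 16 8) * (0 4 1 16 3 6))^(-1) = (0 11 4 8 16 1 7 14 2 10 6 3)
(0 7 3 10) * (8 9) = (0 7 3 10)(8 9) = [7, 1, 2, 10, 4, 5, 6, 3, 9, 8, 0]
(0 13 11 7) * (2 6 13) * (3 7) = (0 2 6 13 11 3 7) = [2, 1, 6, 7, 4, 5, 13, 0, 8, 9, 10, 3, 12, 11]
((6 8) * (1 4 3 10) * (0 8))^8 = (10)(0 6 8)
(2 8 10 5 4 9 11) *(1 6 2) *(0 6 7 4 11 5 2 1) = [6, 7, 8, 3, 9, 11, 1, 4, 10, 5, 2, 0] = (0 6 1 7 4 9 5 11)(2 8 10)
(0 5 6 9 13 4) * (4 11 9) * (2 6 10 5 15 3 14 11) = [15, 1, 6, 14, 0, 10, 4, 7, 8, 13, 5, 9, 12, 2, 11, 3] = (0 15 3 14 11 9 13 2 6 4)(5 10)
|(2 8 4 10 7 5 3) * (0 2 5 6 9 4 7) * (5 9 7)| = 8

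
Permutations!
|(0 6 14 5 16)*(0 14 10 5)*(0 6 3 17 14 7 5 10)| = 15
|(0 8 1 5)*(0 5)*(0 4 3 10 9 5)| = |(0 8 1 4 3 10 9 5)| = 8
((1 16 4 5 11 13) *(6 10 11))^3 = ((1 16 4 5 6 10 11 13))^3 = (1 5 11 16 6 13 4 10)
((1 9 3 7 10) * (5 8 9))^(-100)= (1 7 9 5 10 3 8)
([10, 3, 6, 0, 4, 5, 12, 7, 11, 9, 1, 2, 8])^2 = [1, 0, 12, 10, 4, 5, 8, 7, 2, 9, 3, 6, 11]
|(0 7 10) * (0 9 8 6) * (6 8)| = |(0 7 10 9 6)| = 5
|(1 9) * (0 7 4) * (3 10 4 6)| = |(0 7 6 3 10 4)(1 9)| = 6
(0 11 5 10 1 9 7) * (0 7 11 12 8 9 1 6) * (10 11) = (0 12 8 9 10 6)(5 11) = [12, 1, 2, 3, 4, 11, 0, 7, 9, 10, 6, 5, 8]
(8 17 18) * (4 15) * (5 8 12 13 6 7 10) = (4 15)(5 8 17 18 12 13 6 7 10) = [0, 1, 2, 3, 15, 8, 7, 10, 17, 9, 5, 11, 13, 6, 14, 4, 16, 18, 12]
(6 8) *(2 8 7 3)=(2 8 6 7 3)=[0, 1, 8, 2, 4, 5, 7, 3, 6]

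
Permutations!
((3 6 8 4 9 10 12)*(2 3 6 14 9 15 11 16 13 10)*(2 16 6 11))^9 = (2 6 13 3 8 10 14 4 12 9 15 11 16) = ((2 3 14 9 16 13 10 12 11 6 8 4 15))^9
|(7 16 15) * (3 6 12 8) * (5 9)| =12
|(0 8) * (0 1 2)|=4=|(0 8 1 2)|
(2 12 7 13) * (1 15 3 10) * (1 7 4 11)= (1 15 3 10 7 13 2 12 4 11)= [0, 15, 12, 10, 11, 5, 6, 13, 8, 9, 7, 1, 4, 2, 14, 3]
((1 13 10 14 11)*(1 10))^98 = (10 11 14)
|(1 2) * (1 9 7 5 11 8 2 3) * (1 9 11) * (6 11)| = 20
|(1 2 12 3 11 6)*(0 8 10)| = 6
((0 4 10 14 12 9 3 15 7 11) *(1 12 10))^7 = ((0 4 1 12 9 3 15 7 11)(10 14))^7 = (0 7 3 12 4 11 15 9 1)(10 14)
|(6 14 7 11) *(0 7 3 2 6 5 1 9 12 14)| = |(0 7 11 5 1 9 12 14 3 2 6)| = 11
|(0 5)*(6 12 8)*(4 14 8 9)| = 6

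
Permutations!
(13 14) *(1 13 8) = (1 13 14 8) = [0, 13, 2, 3, 4, 5, 6, 7, 1, 9, 10, 11, 12, 14, 8]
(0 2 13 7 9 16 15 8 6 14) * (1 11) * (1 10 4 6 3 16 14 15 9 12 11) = (0 2 13 7 12 11 10 4 6 15 8 3 16 9 14) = [2, 1, 13, 16, 6, 5, 15, 12, 3, 14, 4, 10, 11, 7, 0, 8, 9]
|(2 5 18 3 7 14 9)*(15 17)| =|(2 5 18 3 7 14 9)(15 17)| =14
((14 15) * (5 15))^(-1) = (5 14 15)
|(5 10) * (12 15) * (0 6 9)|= |(0 6 9)(5 10)(12 15)|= 6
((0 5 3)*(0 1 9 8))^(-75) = (0 1)(3 8)(5 9)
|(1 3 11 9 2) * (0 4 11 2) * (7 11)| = |(0 4 7 11 9)(1 3 2)| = 15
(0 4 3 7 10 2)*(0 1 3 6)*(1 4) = (0 1 3 7 10 2 4 6) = [1, 3, 4, 7, 6, 5, 0, 10, 8, 9, 2]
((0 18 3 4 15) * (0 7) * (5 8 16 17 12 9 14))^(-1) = (0 7 15 4 3 18)(5 14 9 12 17 16 8)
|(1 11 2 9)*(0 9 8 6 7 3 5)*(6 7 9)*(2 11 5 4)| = |(11)(0 6 9 1 5)(2 8 7 3 4)| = 5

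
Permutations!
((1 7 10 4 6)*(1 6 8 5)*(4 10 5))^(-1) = (10)(1 5 7)(4 8)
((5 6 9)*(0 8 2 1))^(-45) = (9)(0 1 2 8)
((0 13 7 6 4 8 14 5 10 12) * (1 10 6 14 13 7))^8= ((0 7 14 5 6 4 8 13 1 10 12))^8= (0 1 4 14 12 13 6 7 10 8 5)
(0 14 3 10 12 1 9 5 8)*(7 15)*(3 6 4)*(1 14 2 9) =(0 2 9 5 8)(3 10 12 14 6 4)(7 15) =[2, 1, 9, 10, 3, 8, 4, 15, 0, 5, 12, 11, 14, 13, 6, 7]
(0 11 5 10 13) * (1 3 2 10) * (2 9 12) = [11, 3, 10, 9, 4, 1, 6, 7, 8, 12, 13, 5, 2, 0] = (0 11 5 1 3 9 12 2 10 13)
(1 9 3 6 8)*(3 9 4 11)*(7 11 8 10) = (1 4 8)(3 6 10 7 11) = [0, 4, 2, 6, 8, 5, 10, 11, 1, 9, 7, 3]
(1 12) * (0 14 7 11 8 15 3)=(0 14 7 11 8 15 3)(1 12)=[14, 12, 2, 0, 4, 5, 6, 11, 15, 9, 10, 8, 1, 13, 7, 3]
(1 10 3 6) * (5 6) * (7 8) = (1 10 3 5 6)(7 8) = [0, 10, 2, 5, 4, 6, 1, 8, 7, 9, 3]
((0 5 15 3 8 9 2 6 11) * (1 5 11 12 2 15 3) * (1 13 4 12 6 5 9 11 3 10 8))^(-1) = ((0 3 1 9 15 13 4 12 2 5 10 8 11))^(-1) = (0 11 8 10 5 2 12 4 13 15 9 1 3)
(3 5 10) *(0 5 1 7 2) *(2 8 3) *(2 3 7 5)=(0 2)(1 5 10 3)(7 8)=[2, 5, 0, 1, 4, 10, 6, 8, 7, 9, 3]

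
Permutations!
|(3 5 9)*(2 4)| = |(2 4)(3 5 9)| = 6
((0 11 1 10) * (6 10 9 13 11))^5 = (0 10 6)(1 9 13 11)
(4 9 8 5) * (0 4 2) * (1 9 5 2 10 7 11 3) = (0 4 5 10 7 11 3 1 9 8 2) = [4, 9, 0, 1, 5, 10, 6, 11, 2, 8, 7, 3]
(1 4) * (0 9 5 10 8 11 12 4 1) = (0 9 5 10 8 11 12 4) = [9, 1, 2, 3, 0, 10, 6, 7, 11, 5, 8, 12, 4]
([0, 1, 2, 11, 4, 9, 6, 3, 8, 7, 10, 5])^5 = [0, 1, 2, 3, 4, 5, 6, 7, 8, 9, 10, 11]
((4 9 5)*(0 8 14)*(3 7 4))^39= (14)(3 5 9 4 7)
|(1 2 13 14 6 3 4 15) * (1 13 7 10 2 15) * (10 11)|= |(1 15 13 14 6 3 4)(2 7 11 10)|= 28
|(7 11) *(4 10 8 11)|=|(4 10 8 11 7)|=5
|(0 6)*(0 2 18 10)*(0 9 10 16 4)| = 6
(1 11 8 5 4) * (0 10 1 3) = (0 10 1 11 8 5 4 3) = [10, 11, 2, 0, 3, 4, 6, 7, 5, 9, 1, 8]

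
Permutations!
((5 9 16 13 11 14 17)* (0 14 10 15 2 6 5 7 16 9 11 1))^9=(0 17 16 1 14 7 13)(2 11)(5 15)(6 10)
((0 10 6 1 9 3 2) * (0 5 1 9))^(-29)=(0 9 5 10 3 1 6 2)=((0 10 6 9 3 2 5 1))^(-29)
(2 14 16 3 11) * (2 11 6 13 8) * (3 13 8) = (2 14 16 13 3 6 8) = [0, 1, 14, 6, 4, 5, 8, 7, 2, 9, 10, 11, 12, 3, 16, 15, 13]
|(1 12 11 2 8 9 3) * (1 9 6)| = |(1 12 11 2 8 6)(3 9)| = 6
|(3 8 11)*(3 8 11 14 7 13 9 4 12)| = |(3 11 8 14 7 13 9 4 12)| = 9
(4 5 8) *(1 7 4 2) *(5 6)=(1 7 4 6 5 8 2)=[0, 7, 1, 3, 6, 8, 5, 4, 2]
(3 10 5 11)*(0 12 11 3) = (0 12 11)(3 10 5) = [12, 1, 2, 10, 4, 3, 6, 7, 8, 9, 5, 0, 11]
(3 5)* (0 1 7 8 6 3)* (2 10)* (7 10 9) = (0 1 10 2 9 7 8 6 3 5) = [1, 10, 9, 5, 4, 0, 3, 8, 6, 7, 2]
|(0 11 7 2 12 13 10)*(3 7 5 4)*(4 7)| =|(0 11 5 7 2 12 13 10)(3 4)| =8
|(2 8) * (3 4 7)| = |(2 8)(3 4 7)| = 6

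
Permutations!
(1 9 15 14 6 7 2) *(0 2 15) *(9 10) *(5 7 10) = [2, 5, 1, 3, 4, 7, 10, 15, 8, 0, 9, 11, 12, 13, 6, 14] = (0 2 1 5 7 15 14 6 10 9)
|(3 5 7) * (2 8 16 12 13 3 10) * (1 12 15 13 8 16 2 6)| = 12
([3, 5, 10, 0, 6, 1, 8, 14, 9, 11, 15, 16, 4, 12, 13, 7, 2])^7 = [3, 5, 4, 0, 10, 1, 15, 9, 7, 14, 6, 13, 2, 16, 11, 8, 12]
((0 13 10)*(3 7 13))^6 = (0 3 7 13 10)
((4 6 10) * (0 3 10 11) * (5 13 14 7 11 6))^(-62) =(0 3 10 4 5 13 14 7 11) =((0 3 10 4 5 13 14 7 11))^(-62)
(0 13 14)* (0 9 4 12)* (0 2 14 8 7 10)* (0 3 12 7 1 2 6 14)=(0 13 8 1 2)(3 12 6 14 9 4 7 10)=[13, 2, 0, 12, 7, 5, 14, 10, 1, 4, 3, 11, 6, 8, 9]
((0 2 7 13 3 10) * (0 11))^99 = ((0 2 7 13 3 10 11))^99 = (0 2 7 13 3 10 11)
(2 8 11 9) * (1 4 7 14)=[0, 4, 8, 3, 7, 5, 6, 14, 11, 2, 10, 9, 12, 13, 1]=(1 4 7 14)(2 8 11 9)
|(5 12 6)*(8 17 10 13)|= 12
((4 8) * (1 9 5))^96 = ((1 9 5)(4 8))^96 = (9)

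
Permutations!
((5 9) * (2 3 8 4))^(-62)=((2 3 8 4)(5 9))^(-62)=(9)(2 8)(3 4)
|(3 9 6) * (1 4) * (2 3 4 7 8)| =8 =|(1 7 8 2 3 9 6 4)|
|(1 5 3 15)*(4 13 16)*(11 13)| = 4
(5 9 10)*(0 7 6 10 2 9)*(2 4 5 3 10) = [7, 1, 9, 10, 5, 0, 2, 6, 8, 4, 3] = (0 7 6 2 9 4 5)(3 10)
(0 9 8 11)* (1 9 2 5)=(0 2 5 1 9 8 11)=[2, 9, 5, 3, 4, 1, 6, 7, 11, 8, 10, 0]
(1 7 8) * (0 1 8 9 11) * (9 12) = (0 1 7 12 9 11) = [1, 7, 2, 3, 4, 5, 6, 12, 8, 11, 10, 0, 9]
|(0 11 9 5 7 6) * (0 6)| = 5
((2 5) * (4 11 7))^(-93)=(11)(2 5)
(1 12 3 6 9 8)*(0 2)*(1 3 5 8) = [2, 12, 0, 6, 4, 8, 9, 7, 3, 1, 10, 11, 5] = (0 2)(1 12 5 8 3 6 9)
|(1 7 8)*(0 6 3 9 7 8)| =10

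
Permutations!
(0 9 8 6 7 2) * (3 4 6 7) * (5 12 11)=(0 9 8 7 2)(3 4 6)(5 12 11)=[9, 1, 0, 4, 6, 12, 3, 2, 7, 8, 10, 5, 11]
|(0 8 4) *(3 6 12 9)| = 12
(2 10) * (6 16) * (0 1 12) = (0 1 12)(2 10)(6 16) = [1, 12, 10, 3, 4, 5, 16, 7, 8, 9, 2, 11, 0, 13, 14, 15, 6]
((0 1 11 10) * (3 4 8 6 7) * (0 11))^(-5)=(0 1)(10 11)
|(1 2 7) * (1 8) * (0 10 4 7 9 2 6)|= 14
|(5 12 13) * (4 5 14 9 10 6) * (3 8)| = |(3 8)(4 5 12 13 14 9 10 6)| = 8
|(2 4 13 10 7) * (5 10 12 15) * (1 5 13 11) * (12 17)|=|(1 5 10 7 2 4 11)(12 15 13 17)|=28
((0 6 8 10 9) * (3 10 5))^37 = (0 8 3 9 6 5 10)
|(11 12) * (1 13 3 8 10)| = |(1 13 3 8 10)(11 12)| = 10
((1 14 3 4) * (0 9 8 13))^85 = ((0 9 8 13)(1 14 3 4))^85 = (0 9 8 13)(1 14 3 4)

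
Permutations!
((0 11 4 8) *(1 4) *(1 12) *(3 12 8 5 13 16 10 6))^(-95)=(0 11 8)(1 16 12 13 3 5 6 4 10)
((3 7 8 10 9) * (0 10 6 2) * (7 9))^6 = (10)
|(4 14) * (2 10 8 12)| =|(2 10 8 12)(4 14)| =4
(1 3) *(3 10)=(1 10 3)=[0, 10, 2, 1, 4, 5, 6, 7, 8, 9, 3]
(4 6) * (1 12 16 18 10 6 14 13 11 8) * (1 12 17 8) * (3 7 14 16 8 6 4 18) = [0, 17, 2, 7, 16, 5, 18, 14, 12, 9, 4, 1, 8, 11, 13, 15, 3, 6, 10] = (1 17 6 18 10 4 16 3 7 14 13 11)(8 12)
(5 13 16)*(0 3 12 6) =(0 3 12 6)(5 13 16) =[3, 1, 2, 12, 4, 13, 0, 7, 8, 9, 10, 11, 6, 16, 14, 15, 5]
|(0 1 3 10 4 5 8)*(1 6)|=8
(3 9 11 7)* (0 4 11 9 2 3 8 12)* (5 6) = [4, 1, 3, 2, 11, 6, 5, 8, 12, 9, 10, 7, 0] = (0 4 11 7 8 12)(2 3)(5 6)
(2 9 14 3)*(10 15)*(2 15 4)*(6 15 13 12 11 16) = [0, 1, 9, 13, 2, 5, 15, 7, 8, 14, 4, 16, 11, 12, 3, 10, 6] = (2 9 14 3 13 12 11 16 6 15 10 4)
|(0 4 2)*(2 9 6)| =5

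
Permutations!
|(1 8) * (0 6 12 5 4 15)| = |(0 6 12 5 4 15)(1 8)| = 6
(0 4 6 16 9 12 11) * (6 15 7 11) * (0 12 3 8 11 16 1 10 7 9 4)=[0, 10, 2, 8, 15, 5, 1, 16, 11, 3, 7, 12, 6, 13, 14, 9, 4]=(1 10 7 16 4 15 9 3 8 11 12 6)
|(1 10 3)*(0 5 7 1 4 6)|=8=|(0 5 7 1 10 3 4 6)|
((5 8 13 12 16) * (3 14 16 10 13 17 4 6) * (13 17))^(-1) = ((3 14 16 5 8 13 12 10 17 4 6))^(-1) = (3 6 4 17 10 12 13 8 5 16 14)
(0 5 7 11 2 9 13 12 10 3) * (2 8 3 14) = (0 5 7 11 8 3)(2 9 13 12 10 14) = [5, 1, 9, 0, 4, 7, 6, 11, 3, 13, 14, 8, 10, 12, 2]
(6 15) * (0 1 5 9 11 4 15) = [1, 5, 2, 3, 15, 9, 0, 7, 8, 11, 10, 4, 12, 13, 14, 6] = (0 1 5 9 11 4 15 6)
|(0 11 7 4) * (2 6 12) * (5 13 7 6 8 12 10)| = |(0 11 6 10 5 13 7 4)(2 8 12)| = 24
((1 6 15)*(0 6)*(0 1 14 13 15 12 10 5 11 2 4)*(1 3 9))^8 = (1 9 3)(13 14 15)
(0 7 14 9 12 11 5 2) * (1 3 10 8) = (0 7 14 9 12 11 5 2)(1 3 10 8) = [7, 3, 0, 10, 4, 2, 6, 14, 1, 12, 8, 5, 11, 13, 9]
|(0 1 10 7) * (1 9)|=|(0 9 1 10 7)|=5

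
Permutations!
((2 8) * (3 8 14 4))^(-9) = (2 14 4 3 8)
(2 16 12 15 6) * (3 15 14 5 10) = (2 16 12 14 5 10 3 15 6) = [0, 1, 16, 15, 4, 10, 2, 7, 8, 9, 3, 11, 14, 13, 5, 6, 12]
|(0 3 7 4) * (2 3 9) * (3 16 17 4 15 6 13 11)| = 6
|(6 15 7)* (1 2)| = |(1 2)(6 15 7)| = 6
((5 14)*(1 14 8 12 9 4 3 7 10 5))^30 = (14)(3 9 8 10)(4 12 5 7)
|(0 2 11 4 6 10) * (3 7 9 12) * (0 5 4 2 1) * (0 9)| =|(0 1 9 12 3 7)(2 11)(4 6 10 5)| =12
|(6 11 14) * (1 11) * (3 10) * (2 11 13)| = |(1 13 2 11 14 6)(3 10)| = 6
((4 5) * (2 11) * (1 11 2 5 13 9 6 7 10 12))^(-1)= ((1 11 5 4 13 9 6 7 10 12))^(-1)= (1 12 10 7 6 9 13 4 5 11)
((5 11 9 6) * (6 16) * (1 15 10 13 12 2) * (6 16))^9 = (16)(1 13)(2 10)(5 11 9 6)(12 15)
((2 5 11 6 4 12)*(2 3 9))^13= (2 12 11 9 4 5 3 6)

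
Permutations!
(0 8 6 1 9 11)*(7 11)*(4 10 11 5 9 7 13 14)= (0 8 6 1 7 5 9 13 14 4 10 11)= [8, 7, 2, 3, 10, 9, 1, 5, 6, 13, 11, 0, 12, 14, 4]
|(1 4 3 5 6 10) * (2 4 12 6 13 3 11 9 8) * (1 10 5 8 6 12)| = 9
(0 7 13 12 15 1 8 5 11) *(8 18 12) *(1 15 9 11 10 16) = (0 7 13 8 5 10 16 1 18 12 9 11) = [7, 18, 2, 3, 4, 10, 6, 13, 5, 11, 16, 0, 9, 8, 14, 15, 1, 17, 12]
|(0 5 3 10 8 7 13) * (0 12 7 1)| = 6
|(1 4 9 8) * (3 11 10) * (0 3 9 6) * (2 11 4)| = |(0 3 4 6)(1 2 11 10 9 8)| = 12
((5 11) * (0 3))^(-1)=(0 3)(5 11)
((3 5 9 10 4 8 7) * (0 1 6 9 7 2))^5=(0 4 6 2 10 1 8 9)(3 7 5)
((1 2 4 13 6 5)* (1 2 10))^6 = (2 4 13 6 5)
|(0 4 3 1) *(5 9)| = 4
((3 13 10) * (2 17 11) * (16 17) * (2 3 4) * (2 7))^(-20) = ((2 16 17 11 3 13 10 4 7))^(-20) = (2 4 13 11 16 7 10 3 17)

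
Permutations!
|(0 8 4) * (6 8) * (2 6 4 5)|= 4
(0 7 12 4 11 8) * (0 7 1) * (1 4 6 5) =[4, 0, 2, 3, 11, 1, 5, 12, 7, 9, 10, 8, 6] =(0 4 11 8 7 12 6 5 1)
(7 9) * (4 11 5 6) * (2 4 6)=(2 4 11 5)(7 9)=[0, 1, 4, 3, 11, 2, 6, 9, 8, 7, 10, 5]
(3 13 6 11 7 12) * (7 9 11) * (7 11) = [0, 1, 2, 13, 4, 5, 11, 12, 8, 7, 10, 9, 3, 6] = (3 13 6 11 9 7 12)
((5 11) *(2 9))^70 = ((2 9)(5 11))^70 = (11)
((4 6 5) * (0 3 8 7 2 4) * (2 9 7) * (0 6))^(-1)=(0 4 2 8 3)(5 6)(7 9)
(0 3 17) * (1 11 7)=(0 3 17)(1 11 7)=[3, 11, 2, 17, 4, 5, 6, 1, 8, 9, 10, 7, 12, 13, 14, 15, 16, 0]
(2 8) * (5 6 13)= (2 8)(5 6 13)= [0, 1, 8, 3, 4, 6, 13, 7, 2, 9, 10, 11, 12, 5]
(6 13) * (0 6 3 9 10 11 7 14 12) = [6, 1, 2, 9, 4, 5, 13, 14, 8, 10, 11, 7, 0, 3, 12] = (0 6 13 3 9 10 11 7 14 12)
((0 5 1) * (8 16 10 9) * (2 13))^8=(16)(0 1 5)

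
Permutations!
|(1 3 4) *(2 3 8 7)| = 6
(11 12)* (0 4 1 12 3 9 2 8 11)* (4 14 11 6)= (0 14 11 3 9 2 8 6 4 1 12)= [14, 12, 8, 9, 1, 5, 4, 7, 6, 2, 10, 3, 0, 13, 11]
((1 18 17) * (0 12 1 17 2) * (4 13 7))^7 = (0 1 2 12 18)(4 13 7)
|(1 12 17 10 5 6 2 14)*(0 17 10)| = |(0 17)(1 12 10 5 6 2 14)| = 14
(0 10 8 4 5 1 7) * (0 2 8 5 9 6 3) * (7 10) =(0 7 2 8 4 9 6 3)(1 10 5) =[7, 10, 8, 0, 9, 1, 3, 2, 4, 6, 5]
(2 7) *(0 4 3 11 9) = (0 4 3 11 9)(2 7) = [4, 1, 7, 11, 3, 5, 6, 2, 8, 0, 10, 9]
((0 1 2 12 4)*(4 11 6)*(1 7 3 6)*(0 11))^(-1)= ((0 7 3 6 4 11 1 2 12))^(-1)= (0 12 2 1 11 4 6 3 7)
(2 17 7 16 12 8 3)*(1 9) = (1 9)(2 17 7 16 12 8 3) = [0, 9, 17, 2, 4, 5, 6, 16, 3, 1, 10, 11, 8, 13, 14, 15, 12, 7]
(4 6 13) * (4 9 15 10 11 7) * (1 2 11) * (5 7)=(1 2 11 5 7 4 6 13 9 15 10)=[0, 2, 11, 3, 6, 7, 13, 4, 8, 15, 1, 5, 12, 9, 14, 10]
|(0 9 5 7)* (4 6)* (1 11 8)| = |(0 9 5 7)(1 11 8)(4 6)| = 12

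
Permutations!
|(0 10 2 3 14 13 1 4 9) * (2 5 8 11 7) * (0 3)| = |(0 10 5 8 11 7 2)(1 4 9 3 14 13)| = 42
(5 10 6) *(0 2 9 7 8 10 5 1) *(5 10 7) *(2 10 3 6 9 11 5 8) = (0 10 9 8 7 2 11 5 3 6 1) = [10, 0, 11, 6, 4, 3, 1, 2, 7, 8, 9, 5]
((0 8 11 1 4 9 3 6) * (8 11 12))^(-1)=(0 6 3 9 4 1 11)(8 12)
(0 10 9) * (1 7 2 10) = [1, 7, 10, 3, 4, 5, 6, 2, 8, 0, 9] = (0 1 7 2 10 9)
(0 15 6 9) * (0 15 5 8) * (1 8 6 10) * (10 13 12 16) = (0 5 6 9 15 13 12 16 10 1 8) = [5, 8, 2, 3, 4, 6, 9, 7, 0, 15, 1, 11, 16, 12, 14, 13, 10]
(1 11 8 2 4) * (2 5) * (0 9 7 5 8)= (0 9 7 5 2 4 1 11)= [9, 11, 4, 3, 1, 2, 6, 5, 8, 7, 10, 0]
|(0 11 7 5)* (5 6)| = 5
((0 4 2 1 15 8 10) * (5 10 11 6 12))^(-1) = ((0 4 2 1 15 8 11 6 12 5 10))^(-1) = (0 10 5 12 6 11 8 15 1 2 4)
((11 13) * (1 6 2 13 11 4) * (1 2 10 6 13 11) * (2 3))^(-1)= (1 11 2 3 4 13)(6 10)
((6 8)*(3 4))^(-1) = ((3 4)(6 8))^(-1) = (3 4)(6 8)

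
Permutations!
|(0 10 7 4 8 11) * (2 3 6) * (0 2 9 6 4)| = 30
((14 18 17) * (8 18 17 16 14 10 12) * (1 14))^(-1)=((1 14 17 10 12 8 18 16))^(-1)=(1 16 18 8 12 10 17 14)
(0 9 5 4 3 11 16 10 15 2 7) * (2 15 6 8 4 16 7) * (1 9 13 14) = [13, 9, 2, 11, 3, 16, 8, 0, 4, 5, 6, 7, 12, 14, 1, 15, 10] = (0 13 14 1 9 5 16 10 6 8 4 3 11 7)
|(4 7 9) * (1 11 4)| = 5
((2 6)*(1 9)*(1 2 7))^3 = (1 6 9 7 2)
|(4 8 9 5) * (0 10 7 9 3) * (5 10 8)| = |(0 8 3)(4 5)(7 9 10)| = 6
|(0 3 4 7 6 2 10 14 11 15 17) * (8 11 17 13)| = |(0 3 4 7 6 2 10 14 17)(8 11 15 13)| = 36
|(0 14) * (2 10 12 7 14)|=6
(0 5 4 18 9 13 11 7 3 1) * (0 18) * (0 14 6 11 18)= [5, 0, 2, 1, 14, 4, 11, 3, 8, 13, 10, 7, 12, 18, 6, 15, 16, 17, 9]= (0 5 4 14 6 11 7 3 1)(9 13 18)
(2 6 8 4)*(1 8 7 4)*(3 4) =(1 8)(2 6 7 3 4) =[0, 8, 6, 4, 2, 5, 7, 3, 1]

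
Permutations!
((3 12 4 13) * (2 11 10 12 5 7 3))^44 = ((2 11 10 12 4 13)(3 5 7))^44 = (2 10 4)(3 7 5)(11 12 13)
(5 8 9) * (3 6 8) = (3 6 8 9 5) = [0, 1, 2, 6, 4, 3, 8, 7, 9, 5]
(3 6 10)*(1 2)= (1 2)(3 6 10)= [0, 2, 1, 6, 4, 5, 10, 7, 8, 9, 3]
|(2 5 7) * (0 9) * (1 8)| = |(0 9)(1 8)(2 5 7)| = 6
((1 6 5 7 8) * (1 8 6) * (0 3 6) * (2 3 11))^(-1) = ((0 11 2 3 6 5 7))^(-1) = (0 7 5 6 3 2 11)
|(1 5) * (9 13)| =|(1 5)(9 13)| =2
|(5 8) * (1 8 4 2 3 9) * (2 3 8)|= 7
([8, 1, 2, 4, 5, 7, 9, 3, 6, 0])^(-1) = [9, 1, 2, 7, 3, 4, 8, 5, 0, 6]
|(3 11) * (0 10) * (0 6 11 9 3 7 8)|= 6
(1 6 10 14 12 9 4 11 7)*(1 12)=(1 6 10 14)(4 11 7 12 9)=[0, 6, 2, 3, 11, 5, 10, 12, 8, 4, 14, 7, 9, 13, 1]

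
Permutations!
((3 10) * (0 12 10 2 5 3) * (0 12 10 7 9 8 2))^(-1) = (0 3 5 2 8 9 7 12 10)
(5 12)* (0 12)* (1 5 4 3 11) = (0 12 4 3 11 1 5) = [12, 5, 2, 11, 3, 0, 6, 7, 8, 9, 10, 1, 4]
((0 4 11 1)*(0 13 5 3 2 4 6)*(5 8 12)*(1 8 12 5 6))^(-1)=(0 6 12 13 1)(2 3 5 8 11 4)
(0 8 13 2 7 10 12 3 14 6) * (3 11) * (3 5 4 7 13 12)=(0 8 12 11 5 4 7 10 3 14 6)(2 13)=[8, 1, 13, 14, 7, 4, 0, 10, 12, 9, 3, 5, 11, 2, 6]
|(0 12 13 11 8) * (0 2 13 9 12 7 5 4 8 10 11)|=|(0 7 5 4 8 2 13)(9 12)(10 11)|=14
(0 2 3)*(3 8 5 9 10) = (0 2 8 5 9 10 3) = [2, 1, 8, 0, 4, 9, 6, 7, 5, 10, 3]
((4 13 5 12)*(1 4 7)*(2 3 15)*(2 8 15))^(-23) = ((1 4 13 5 12 7)(2 3)(8 15))^(-23) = (1 4 13 5 12 7)(2 3)(8 15)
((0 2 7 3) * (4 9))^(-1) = ((0 2 7 3)(4 9))^(-1) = (0 3 7 2)(4 9)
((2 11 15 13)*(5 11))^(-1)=(2 13 15 11 5)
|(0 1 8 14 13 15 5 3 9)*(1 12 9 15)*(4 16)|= 12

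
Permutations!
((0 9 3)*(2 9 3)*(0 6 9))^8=((0 3 6 9 2))^8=(0 9 3 2 6)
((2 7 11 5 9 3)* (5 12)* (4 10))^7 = (12)(4 10) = ((2 7 11 12 5 9 3)(4 10))^7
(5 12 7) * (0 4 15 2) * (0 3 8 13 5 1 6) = (0 4 15 2 3 8 13 5 12 7 1 6) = [4, 6, 3, 8, 15, 12, 0, 1, 13, 9, 10, 11, 7, 5, 14, 2]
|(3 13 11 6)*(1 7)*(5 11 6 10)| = |(1 7)(3 13 6)(5 11 10)| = 6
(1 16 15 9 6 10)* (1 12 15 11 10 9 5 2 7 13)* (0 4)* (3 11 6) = (0 4)(1 16 6 9 3 11 10 12 15 5 2 7 13) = [4, 16, 7, 11, 0, 2, 9, 13, 8, 3, 12, 10, 15, 1, 14, 5, 6]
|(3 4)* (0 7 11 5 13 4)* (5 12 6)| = |(0 7 11 12 6 5 13 4 3)| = 9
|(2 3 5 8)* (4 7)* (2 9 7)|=7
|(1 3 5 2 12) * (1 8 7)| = 7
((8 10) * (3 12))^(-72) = (12)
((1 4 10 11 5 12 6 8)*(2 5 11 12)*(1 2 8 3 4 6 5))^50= (1 12 6 5 3 8 4 2 10)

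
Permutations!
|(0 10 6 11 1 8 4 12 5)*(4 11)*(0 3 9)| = |(0 10 6 4 12 5 3 9)(1 8 11)| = 24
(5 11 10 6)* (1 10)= [0, 10, 2, 3, 4, 11, 5, 7, 8, 9, 6, 1]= (1 10 6 5 11)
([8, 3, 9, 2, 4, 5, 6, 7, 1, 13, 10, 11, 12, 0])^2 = (0 1 2 13 8 3 9)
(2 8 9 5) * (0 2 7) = [2, 1, 8, 3, 4, 7, 6, 0, 9, 5] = (0 2 8 9 5 7)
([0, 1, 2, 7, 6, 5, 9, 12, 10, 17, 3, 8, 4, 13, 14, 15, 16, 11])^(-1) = (3 10 8 11 17 9 6 4 12 7)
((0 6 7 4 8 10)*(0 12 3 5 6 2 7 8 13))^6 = ((0 2 7 4 13)(3 5 6 8 10 12))^6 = (0 2 7 4 13)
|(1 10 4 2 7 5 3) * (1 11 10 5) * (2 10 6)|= |(1 5 3 11 6 2 7)(4 10)|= 14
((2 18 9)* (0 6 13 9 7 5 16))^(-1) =(0 16 5 7 18 2 9 13 6)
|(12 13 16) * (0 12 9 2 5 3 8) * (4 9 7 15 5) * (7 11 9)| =13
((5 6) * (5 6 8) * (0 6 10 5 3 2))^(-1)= ((0 6 10 5 8 3 2))^(-1)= (0 2 3 8 5 10 6)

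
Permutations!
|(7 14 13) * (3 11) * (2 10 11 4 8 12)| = |(2 10 11 3 4 8 12)(7 14 13)| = 21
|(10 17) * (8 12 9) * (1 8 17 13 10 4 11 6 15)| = 18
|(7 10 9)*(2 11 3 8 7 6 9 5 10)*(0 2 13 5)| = |(0 2 11 3 8 7 13 5 10)(6 9)| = 18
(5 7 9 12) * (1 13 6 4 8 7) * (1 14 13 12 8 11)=(1 12 5 14 13 6 4 11)(7 9 8)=[0, 12, 2, 3, 11, 14, 4, 9, 7, 8, 10, 1, 5, 6, 13]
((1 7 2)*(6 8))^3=(6 8)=((1 7 2)(6 8))^3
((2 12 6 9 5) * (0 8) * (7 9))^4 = ((0 8)(2 12 6 7 9 5))^4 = (2 9 6)(5 7 12)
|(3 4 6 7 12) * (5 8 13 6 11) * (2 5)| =|(2 5 8 13 6 7 12 3 4 11)| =10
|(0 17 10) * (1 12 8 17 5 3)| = 8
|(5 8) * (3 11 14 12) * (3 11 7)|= |(3 7)(5 8)(11 14 12)|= 6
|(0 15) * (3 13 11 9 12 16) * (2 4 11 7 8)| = 10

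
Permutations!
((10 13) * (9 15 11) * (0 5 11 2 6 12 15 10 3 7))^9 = (0 5 11 9 10 13 3 7)(2 6 12 15)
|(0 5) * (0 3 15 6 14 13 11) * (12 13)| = |(0 5 3 15 6 14 12 13 11)| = 9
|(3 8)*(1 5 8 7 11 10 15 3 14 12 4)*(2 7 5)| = |(1 2 7 11 10 15 3 5 8 14 12 4)| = 12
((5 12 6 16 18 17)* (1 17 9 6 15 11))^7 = ((1 17 5 12 15 11)(6 16 18 9))^7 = (1 17 5 12 15 11)(6 9 18 16)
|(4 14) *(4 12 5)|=|(4 14 12 5)|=4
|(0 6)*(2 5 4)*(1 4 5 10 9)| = 10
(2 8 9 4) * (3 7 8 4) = (2 4)(3 7 8 9) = [0, 1, 4, 7, 2, 5, 6, 8, 9, 3]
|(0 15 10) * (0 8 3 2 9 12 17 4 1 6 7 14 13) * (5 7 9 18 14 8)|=66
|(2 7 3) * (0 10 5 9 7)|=|(0 10 5 9 7 3 2)|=7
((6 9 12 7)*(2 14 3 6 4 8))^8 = (2 8 4 7 12 9 6 3 14)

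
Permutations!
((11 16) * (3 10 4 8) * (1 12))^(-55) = ((1 12)(3 10 4 8)(11 16))^(-55) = (1 12)(3 10 4 8)(11 16)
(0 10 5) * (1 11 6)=(0 10 5)(1 11 6)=[10, 11, 2, 3, 4, 0, 1, 7, 8, 9, 5, 6]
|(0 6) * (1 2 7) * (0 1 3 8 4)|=|(0 6 1 2 7 3 8 4)|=8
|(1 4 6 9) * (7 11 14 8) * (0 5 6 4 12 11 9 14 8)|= 12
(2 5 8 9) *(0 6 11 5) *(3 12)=(0 6 11 5 8 9 2)(3 12)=[6, 1, 0, 12, 4, 8, 11, 7, 9, 2, 10, 5, 3]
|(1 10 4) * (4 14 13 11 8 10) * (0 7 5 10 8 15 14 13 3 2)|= |(0 7 5 10 13 11 15 14 3 2)(1 4)|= 10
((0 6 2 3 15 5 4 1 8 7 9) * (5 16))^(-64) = (0 1 15)(2 7 5)(3 9 4)(6 8 16)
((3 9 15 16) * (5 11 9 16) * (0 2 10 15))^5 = ((0 2 10 15 5 11 9)(3 16))^5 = (0 11 15 2 9 5 10)(3 16)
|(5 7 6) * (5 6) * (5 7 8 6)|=|(5 8 6)|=3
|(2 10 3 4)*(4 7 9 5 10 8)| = 15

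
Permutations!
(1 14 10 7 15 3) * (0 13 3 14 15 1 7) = [13, 15, 2, 7, 4, 5, 6, 1, 8, 9, 0, 11, 12, 3, 10, 14] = (0 13 3 7 1 15 14 10)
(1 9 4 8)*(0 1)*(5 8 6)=[1, 9, 2, 3, 6, 8, 5, 7, 0, 4]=(0 1 9 4 6 5 8)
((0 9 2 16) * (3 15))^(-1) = (0 16 2 9)(3 15)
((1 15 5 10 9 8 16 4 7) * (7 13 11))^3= (1 10 16 11 15 9 4 7 5 8 13)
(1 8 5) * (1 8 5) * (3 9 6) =(1 5 8)(3 9 6) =[0, 5, 2, 9, 4, 8, 3, 7, 1, 6]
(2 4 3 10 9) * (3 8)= (2 4 8 3 10 9)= [0, 1, 4, 10, 8, 5, 6, 7, 3, 2, 9]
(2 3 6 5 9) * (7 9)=(2 3 6 5 7 9)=[0, 1, 3, 6, 4, 7, 5, 9, 8, 2]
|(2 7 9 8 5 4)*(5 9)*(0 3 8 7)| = |(0 3 8 9 7 5 4 2)| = 8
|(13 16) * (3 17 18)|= 6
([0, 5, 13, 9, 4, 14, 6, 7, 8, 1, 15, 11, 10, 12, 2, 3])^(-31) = [0, 9, 14, 15, 4, 1, 6, 7, 8, 3, 12, 11, 13, 2, 5, 10]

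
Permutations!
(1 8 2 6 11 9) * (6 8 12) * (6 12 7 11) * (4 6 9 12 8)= (1 7 11 12 8 2 4 6 9)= [0, 7, 4, 3, 6, 5, 9, 11, 2, 1, 10, 12, 8]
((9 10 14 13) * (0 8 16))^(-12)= ((0 8 16)(9 10 14 13))^(-12)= (16)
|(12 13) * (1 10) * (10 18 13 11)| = |(1 18 13 12 11 10)| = 6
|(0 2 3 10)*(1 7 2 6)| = 7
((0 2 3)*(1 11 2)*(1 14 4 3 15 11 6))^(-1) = (0 3 4 14)(1 6)(2 11 15)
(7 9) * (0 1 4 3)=(0 1 4 3)(7 9)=[1, 4, 2, 0, 3, 5, 6, 9, 8, 7]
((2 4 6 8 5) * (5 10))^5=((2 4 6 8 10 5))^5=(2 5 10 8 6 4)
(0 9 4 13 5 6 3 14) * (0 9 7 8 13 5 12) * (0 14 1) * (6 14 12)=[7, 0, 2, 1, 5, 14, 3, 8, 13, 4, 10, 11, 12, 6, 9]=(0 7 8 13 6 3 1)(4 5 14 9)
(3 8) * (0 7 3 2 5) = (0 7 3 8 2 5) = [7, 1, 5, 8, 4, 0, 6, 3, 2]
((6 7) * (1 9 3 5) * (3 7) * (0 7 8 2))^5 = ((0 7 6 3 5 1 9 8 2))^5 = (0 1 7 9 6 8 3 2 5)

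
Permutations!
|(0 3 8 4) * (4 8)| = |(8)(0 3 4)| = 3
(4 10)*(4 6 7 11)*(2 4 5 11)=(2 4 10 6 7)(5 11)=[0, 1, 4, 3, 10, 11, 7, 2, 8, 9, 6, 5]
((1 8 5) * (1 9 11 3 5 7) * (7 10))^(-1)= ((1 8 10 7)(3 5 9 11))^(-1)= (1 7 10 8)(3 11 9 5)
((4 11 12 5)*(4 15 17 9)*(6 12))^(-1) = ((4 11 6 12 5 15 17 9))^(-1) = (4 9 17 15 5 12 6 11)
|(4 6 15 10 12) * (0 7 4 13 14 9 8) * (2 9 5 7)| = 36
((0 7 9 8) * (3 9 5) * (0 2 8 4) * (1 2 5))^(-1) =(0 4 9 3 5 8 2 1 7)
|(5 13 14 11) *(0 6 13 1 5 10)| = |(0 6 13 14 11 10)(1 5)| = 6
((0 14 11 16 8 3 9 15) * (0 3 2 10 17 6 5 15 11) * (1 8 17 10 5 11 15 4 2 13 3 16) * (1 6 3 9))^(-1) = ((0 14)(1 8 13 9 15 16 17 3)(2 5 4)(6 11))^(-1) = (0 14)(1 3 17 16 15 9 13 8)(2 4 5)(6 11)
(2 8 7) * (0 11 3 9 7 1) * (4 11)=(0 4 11 3 9 7 2 8 1)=[4, 0, 8, 9, 11, 5, 6, 2, 1, 7, 10, 3]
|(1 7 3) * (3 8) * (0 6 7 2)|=7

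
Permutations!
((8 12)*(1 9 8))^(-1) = ((1 9 8 12))^(-1) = (1 12 8 9)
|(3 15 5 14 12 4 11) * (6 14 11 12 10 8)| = |(3 15 5 11)(4 12)(6 14 10 8)| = 4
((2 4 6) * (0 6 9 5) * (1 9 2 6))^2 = ((0 1 9 5)(2 4))^2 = (0 9)(1 5)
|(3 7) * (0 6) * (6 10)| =|(0 10 6)(3 7)| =6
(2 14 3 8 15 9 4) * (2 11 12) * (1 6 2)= (1 6 2 14 3 8 15 9 4 11 12)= [0, 6, 14, 8, 11, 5, 2, 7, 15, 4, 10, 12, 1, 13, 3, 9]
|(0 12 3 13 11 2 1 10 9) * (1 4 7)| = 11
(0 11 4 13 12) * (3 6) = (0 11 4 13 12)(3 6) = [11, 1, 2, 6, 13, 5, 3, 7, 8, 9, 10, 4, 0, 12]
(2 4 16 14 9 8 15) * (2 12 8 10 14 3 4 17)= [0, 1, 17, 4, 16, 5, 6, 7, 15, 10, 14, 11, 8, 13, 9, 12, 3, 2]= (2 17)(3 4 16)(8 15 12)(9 10 14)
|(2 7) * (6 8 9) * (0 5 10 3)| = 12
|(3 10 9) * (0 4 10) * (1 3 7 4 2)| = 4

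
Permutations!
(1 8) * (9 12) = (1 8)(9 12) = [0, 8, 2, 3, 4, 5, 6, 7, 1, 12, 10, 11, 9]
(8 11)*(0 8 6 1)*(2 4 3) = (0 8 11 6 1)(2 4 3) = [8, 0, 4, 2, 3, 5, 1, 7, 11, 9, 10, 6]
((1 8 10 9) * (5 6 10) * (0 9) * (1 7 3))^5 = (0 8 9 5 7 6 3 10 1)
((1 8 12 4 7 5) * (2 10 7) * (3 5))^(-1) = ((1 8 12 4 2 10 7 3 5))^(-1) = (1 5 3 7 10 2 4 12 8)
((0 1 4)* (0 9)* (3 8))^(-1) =((0 1 4 9)(3 8))^(-1) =(0 9 4 1)(3 8)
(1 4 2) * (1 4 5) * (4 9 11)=(1 5)(2 9 11 4)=[0, 5, 9, 3, 2, 1, 6, 7, 8, 11, 10, 4]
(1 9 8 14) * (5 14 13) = (1 9 8 13 5 14) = [0, 9, 2, 3, 4, 14, 6, 7, 13, 8, 10, 11, 12, 5, 1]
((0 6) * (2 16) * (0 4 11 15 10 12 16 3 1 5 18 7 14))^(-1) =((0 6 4 11 15 10 12 16 2 3 1 5 18 7 14))^(-1) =(0 14 7 18 5 1 3 2 16 12 10 15 11 4 6)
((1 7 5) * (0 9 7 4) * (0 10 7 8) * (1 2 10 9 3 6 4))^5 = ((0 3 6 4 9 8)(2 10 7 5))^5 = (0 8 9 4 6 3)(2 10 7 5)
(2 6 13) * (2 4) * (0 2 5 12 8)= [2, 1, 6, 3, 5, 12, 13, 7, 0, 9, 10, 11, 8, 4]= (0 2 6 13 4 5 12 8)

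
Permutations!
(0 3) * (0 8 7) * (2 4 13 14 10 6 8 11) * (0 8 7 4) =(0 3 11 2)(4 13 14 10 6 7 8) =[3, 1, 0, 11, 13, 5, 7, 8, 4, 9, 6, 2, 12, 14, 10]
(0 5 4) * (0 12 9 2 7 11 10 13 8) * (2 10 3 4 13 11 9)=[5, 1, 7, 4, 12, 13, 6, 9, 0, 10, 11, 3, 2, 8]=(0 5 13 8)(2 7 9 10 11 3 4 12)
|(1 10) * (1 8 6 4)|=|(1 10 8 6 4)|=5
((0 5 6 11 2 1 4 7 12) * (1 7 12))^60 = (0 1 11)(2 5 4)(6 12 7)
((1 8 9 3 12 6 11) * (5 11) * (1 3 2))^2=(1 9)(2 8)(3 6 11 12 5)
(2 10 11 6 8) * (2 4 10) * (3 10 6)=[0, 1, 2, 10, 6, 5, 8, 7, 4, 9, 11, 3]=(3 10 11)(4 6 8)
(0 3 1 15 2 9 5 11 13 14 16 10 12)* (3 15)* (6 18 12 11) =(0 15 2 9 5 6 18 12)(1 3)(10 11 13 14 16) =[15, 3, 9, 1, 4, 6, 18, 7, 8, 5, 11, 13, 0, 14, 16, 2, 10, 17, 12]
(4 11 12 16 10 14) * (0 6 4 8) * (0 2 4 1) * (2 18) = (0 6 1)(2 4 11 12 16 10 14 8 18) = [6, 0, 4, 3, 11, 5, 1, 7, 18, 9, 14, 12, 16, 13, 8, 15, 10, 17, 2]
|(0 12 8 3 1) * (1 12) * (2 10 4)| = 6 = |(0 1)(2 10 4)(3 12 8)|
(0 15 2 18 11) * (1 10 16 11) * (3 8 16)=(0 15 2 18 1 10 3 8 16 11)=[15, 10, 18, 8, 4, 5, 6, 7, 16, 9, 3, 0, 12, 13, 14, 2, 11, 17, 1]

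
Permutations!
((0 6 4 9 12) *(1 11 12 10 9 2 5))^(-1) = (0 12 11 1 5 2 4 6)(9 10)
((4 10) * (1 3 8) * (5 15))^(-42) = ((1 3 8)(4 10)(5 15))^(-42) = (15)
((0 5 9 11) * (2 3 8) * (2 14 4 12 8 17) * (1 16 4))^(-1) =(0 11 9 5)(1 14 8 12 4 16)(2 17 3)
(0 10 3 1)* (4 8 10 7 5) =[7, 0, 2, 1, 8, 4, 6, 5, 10, 9, 3] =(0 7 5 4 8 10 3 1)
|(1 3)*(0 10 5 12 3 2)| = |(0 10 5 12 3 1 2)| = 7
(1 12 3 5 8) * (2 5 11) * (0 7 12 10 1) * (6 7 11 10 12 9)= [11, 12, 5, 10, 4, 8, 7, 9, 0, 6, 1, 2, 3]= (0 11 2 5 8)(1 12 3 10)(6 7 9)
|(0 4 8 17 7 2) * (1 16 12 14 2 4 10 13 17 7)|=|(0 10 13 17 1 16 12 14 2)(4 8 7)|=9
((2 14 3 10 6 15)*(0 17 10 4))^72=((0 17 10 6 15 2 14 3 4))^72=(17)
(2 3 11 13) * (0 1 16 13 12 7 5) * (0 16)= (0 1)(2 3 11 12 7 5 16 13)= [1, 0, 3, 11, 4, 16, 6, 5, 8, 9, 10, 12, 7, 2, 14, 15, 13]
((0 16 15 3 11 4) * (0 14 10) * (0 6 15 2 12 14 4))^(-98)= ((0 16 2 12 14 10 6 15 3 11))^(-98)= (0 2 14 6 3)(10 15 11 16 12)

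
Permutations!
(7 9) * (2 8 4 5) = (2 8 4 5)(7 9) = [0, 1, 8, 3, 5, 2, 6, 9, 4, 7]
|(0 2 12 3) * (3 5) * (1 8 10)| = |(0 2 12 5 3)(1 8 10)| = 15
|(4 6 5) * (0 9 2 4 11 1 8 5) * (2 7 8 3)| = |(0 9 7 8 5 11 1 3 2 4 6)| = 11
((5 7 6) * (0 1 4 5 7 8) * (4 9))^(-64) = (0 9 5)(1 4 8)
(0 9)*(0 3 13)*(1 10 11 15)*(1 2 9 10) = (0 10 11 15 2 9 3 13) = [10, 1, 9, 13, 4, 5, 6, 7, 8, 3, 11, 15, 12, 0, 14, 2]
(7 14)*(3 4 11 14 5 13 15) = (3 4 11 14 7 5 13 15) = [0, 1, 2, 4, 11, 13, 6, 5, 8, 9, 10, 14, 12, 15, 7, 3]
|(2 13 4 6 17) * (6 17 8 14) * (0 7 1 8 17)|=|(0 7 1 8 14 6 17 2 13 4)|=10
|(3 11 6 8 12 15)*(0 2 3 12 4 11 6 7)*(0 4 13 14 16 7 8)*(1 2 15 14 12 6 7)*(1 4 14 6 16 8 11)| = 13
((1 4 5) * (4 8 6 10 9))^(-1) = (1 5 4 9 10 6 8) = ((1 8 6 10 9 4 5))^(-1)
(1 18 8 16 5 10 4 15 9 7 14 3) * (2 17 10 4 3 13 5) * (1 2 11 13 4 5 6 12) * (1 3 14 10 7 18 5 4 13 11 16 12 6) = (1 5 4 15 9 18 8 12 3 2 17 7 10 14 13) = [0, 5, 17, 2, 15, 4, 6, 10, 12, 18, 14, 11, 3, 1, 13, 9, 16, 7, 8]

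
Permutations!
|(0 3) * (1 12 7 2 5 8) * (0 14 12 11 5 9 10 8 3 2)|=12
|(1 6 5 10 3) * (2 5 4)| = |(1 6 4 2 5 10 3)| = 7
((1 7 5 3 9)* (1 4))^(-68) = ((1 7 5 3 9 4))^(-68) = (1 9 5)(3 7 4)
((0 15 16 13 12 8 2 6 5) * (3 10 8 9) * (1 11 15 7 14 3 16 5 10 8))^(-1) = (0 5 15 11 1 10 6 2 8 3 14 7)(9 12 13 16)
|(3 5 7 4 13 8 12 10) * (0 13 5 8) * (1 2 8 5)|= 18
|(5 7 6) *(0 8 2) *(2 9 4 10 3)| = |(0 8 9 4 10 3 2)(5 7 6)| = 21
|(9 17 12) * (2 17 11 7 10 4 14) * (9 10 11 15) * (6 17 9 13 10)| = 42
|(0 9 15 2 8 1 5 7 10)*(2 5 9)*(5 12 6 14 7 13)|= 22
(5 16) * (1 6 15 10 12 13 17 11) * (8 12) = (1 6 15 10 8 12 13 17 11)(5 16) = [0, 6, 2, 3, 4, 16, 15, 7, 12, 9, 8, 1, 13, 17, 14, 10, 5, 11]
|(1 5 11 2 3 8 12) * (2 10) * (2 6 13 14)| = 11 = |(1 5 11 10 6 13 14 2 3 8 12)|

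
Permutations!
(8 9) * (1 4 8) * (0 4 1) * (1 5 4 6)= (0 6 1 5 4 8 9)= [6, 5, 2, 3, 8, 4, 1, 7, 9, 0]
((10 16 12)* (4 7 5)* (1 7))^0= ((1 7 5 4)(10 16 12))^0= (16)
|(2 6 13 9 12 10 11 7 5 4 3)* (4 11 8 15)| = |(2 6 13 9 12 10 8 15 4 3)(5 11 7)| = 30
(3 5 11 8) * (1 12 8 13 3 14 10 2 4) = (1 12 8 14 10 2 4)(3 5 11 13) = [0, 12, 4, 5, 1, 11, 6, 7, 14, 9, 2, 13, 8, 3, 10]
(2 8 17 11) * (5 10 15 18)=(2 8 17 11)(5 10 15 18)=[0, 1, 8, 3, 4, 10, 6, 7, 17, 9, 15, 2, 12, 13, 14, 18, 16, 11, 5]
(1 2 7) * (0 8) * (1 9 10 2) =(0 8)(2 7 9 10) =[8, 1, 7, 3, 4, 5, 6, 9, 0, 10, 2]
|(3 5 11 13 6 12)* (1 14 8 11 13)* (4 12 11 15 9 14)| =8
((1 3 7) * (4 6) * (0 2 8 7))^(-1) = ((0 2 8 7 1 3)(4 6))^(-1) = (0 3 1 7 8 2)(4 6)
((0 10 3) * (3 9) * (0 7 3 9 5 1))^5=(0 10 5 1)(3 7)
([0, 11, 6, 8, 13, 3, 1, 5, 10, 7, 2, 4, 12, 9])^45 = [0, 10, 3, 9, 6, 13, 8, 4, 7, 11, 5, 2, 12, 1]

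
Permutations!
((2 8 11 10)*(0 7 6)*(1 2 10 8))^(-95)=((0 7 6)(1 2)(8 11))^(-95)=(0 7 6)(1 2)(8 11)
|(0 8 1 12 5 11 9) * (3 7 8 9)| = |(0 9)(1 12 5 11 3 7 8)| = 14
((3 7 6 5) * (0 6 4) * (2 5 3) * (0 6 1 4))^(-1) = ((0 1 4 6 3 7)(2 5))^(-1) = (0 7 3 6 4 1)(2 5)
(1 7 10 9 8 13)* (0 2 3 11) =(0 2 3 11)(1 7 10 9 8 13) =[2, 7, 3, 11, 4, 5, 6, 10, 13, 8, 9, 0, 12, 1]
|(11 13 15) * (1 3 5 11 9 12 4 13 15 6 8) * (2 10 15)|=13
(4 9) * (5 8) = (4 9)(5 8) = [0, 1, 2, 3, 9, 8, 6, 7, 5, 4]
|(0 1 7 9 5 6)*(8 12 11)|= 6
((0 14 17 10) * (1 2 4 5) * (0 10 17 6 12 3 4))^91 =(17)(0 14 6 12 3 4 5 1 2)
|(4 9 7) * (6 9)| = |(4 6 9 7)| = 4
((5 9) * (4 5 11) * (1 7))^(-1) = (1 7)(4 11 9 5)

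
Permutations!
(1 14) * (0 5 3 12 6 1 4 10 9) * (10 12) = (0 5 3 10 9)(1 14 4 12 6) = [5, 14, 2, 10, 12, 3, 1, 7, 8, 0, 9, 11, 6, 13, 4]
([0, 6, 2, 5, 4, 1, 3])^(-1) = [0, 5, 2, 6, 4, 3, 1]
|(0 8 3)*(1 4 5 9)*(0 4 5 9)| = 7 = |(0 8 3 4 9 1 5)|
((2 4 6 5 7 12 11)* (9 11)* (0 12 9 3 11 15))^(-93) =(0 6 12 5 3 7 11 9 2 15 4)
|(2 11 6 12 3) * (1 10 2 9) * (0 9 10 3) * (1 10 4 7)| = |(0 9 10 2 11 6 12)(1 3 4 7)| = 28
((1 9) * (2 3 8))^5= (1 9)(2 8 3)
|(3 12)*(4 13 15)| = 6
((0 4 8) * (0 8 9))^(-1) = ((0 4 9))^(-1) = (0 9 4)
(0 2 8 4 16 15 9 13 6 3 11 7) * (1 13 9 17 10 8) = (0 2 1 13 6 3 11 7)(4 16 15 17 10 8) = [2, 13, 1, 11, 16, 5, 3, 0, 4, 9, 8, 7, 12, 6, 14, 17, 15, 10]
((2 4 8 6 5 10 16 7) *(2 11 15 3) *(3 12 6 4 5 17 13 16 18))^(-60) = (18)(6 7)(11 17)(12 16)(13 15)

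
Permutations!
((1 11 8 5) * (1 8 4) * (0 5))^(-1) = ((0 5 8)(1 11 4))^(-1) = (0 8 5)(1 4 11)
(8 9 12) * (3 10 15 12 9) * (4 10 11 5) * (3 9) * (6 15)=(3 11 5 4 10 6 15 12 8 9)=[0, 1, 2, 11, 10, 4, 15, 7, 9, 3, 6, 5, 8, 13, 14, 12]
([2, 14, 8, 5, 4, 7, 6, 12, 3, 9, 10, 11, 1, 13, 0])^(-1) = (0 14 1 12 7 5 3 8 2)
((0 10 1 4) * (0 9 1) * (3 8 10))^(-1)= ((0 3 8 10)(1 4 9))^(-1)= (0 10 8 3)(1 9 4)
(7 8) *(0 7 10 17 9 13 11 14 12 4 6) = [7, 1, 2, 3, 6, 5, 0, 8, 10, 13, 17, 14, 4, 11, 12, 15, 16, 9] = (0 7 8 10 17 9 13 11 14 12 4 6)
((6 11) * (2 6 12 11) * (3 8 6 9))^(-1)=(2 6 8 3 9)(11 12)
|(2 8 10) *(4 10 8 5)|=4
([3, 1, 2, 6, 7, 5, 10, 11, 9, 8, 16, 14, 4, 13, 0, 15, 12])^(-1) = [14, 1, 2, 0, 12, 5, 3, 4, 9, 8, 6, 7, 16, 13, 11, 15, 10]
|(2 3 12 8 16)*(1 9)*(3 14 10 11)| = 8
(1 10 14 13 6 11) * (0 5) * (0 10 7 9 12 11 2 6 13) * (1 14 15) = (0 5 10 15 1 7 9 12 11 14)(2 6) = [5, 7, 6, 3, 4, 10, 2, 9, 8, 12, 15, 14, 11, 13, 0, 1]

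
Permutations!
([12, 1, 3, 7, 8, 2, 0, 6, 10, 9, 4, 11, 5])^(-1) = (0 6 7 3 2 5 12)(4 10 8)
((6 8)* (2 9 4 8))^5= (9)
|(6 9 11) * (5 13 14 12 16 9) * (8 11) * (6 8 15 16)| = |(5 13 14 12 6)(8 11)(9 15 16)| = 30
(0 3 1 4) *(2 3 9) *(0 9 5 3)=(0 5 3 1 4 9 2)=[5, 4, 0, 1, 9, 3, 6, 7, 8, 2]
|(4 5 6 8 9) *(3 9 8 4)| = 6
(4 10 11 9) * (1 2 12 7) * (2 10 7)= (1 10 11 9 4 7)(2 12)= [0, 10, 12, 3, 7, 5, 6, 1, 8, 4, 11, 9, 2]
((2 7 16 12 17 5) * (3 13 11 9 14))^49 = (2 7 16 12 17 5)(3 14 9 11 13) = ((2 7 16 12 17 5)(3 13 11 9 14))^49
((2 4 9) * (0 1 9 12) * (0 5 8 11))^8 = ((0 1 9 2 4 12 5 8 11))^8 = (0 11 8 5 12 4 2 9 1)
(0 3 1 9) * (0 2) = (0 3 1 9 2) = [3, 9, 0, 1, 4, 5, 6, 7, 8, 2]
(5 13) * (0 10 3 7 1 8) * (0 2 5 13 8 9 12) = (13)(0 10 3 7 1 9 12)(2 5 8) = [10, 9, 5, 7, 4, 8, 6, 1, 2, 12, 3, 11, 0, 13]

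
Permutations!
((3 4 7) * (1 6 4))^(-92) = (1 7 6 3 4)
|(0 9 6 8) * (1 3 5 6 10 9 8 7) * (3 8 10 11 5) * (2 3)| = 18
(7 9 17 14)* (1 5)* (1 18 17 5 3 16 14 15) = (1 3 16 14 7 9 5 18 17 15) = [0, 3, 2, 16, 4, 18, 6, 9, 8, 5, 10, 11, 12, 13, 7, 1, 14, 15, 17]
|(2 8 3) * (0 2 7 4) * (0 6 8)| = |(0 2)(3 7 4 6 8)| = 10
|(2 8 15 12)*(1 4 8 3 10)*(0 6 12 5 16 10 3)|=|(0 6 12 2)(1 4 8 15 5 16 10)|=28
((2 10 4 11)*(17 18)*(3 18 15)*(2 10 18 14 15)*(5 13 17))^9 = ((2 18 5 13 17)(3 14 15)(4 11 10))^9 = (2 17 13 5 18)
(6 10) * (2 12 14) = (2 12 14)(6 10) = [0, 1, 12, 3, 4, 5, 10, 7, 8, 9, 6, 11, 14, 13, 2]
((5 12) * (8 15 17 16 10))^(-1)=((5 12)(8 15 17 16 10))^(-1)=(5 12)(8 10 16 17 15)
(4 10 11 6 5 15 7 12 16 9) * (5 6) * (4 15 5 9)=(4 10 11 9 15 7 12 16)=[0, 1, 2, 3, 10, 5, 6, 12, 8, 15, 11, 9, 16, 13, 14, 7, 4]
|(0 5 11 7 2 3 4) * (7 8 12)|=9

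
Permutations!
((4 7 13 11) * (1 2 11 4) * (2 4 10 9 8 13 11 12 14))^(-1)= (1 11 7 4)(2 14 12)(8 9 10 13)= ((1 4 7 11)(2 12 14)(8 13 10 9))^(-1)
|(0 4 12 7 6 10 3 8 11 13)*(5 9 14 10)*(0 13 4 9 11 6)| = 12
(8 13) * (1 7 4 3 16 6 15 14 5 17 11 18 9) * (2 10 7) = (1 2 10 7 4 3 16 6 15 14 5 17 11 18 9)(8 13) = [0, 2, 10, 16, 3, 17, 15, 4, 13, 1, 7, 18, 12, 8, 5, 14, 6, 11, 9]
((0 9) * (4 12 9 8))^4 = ((0 8 4 12 9))^4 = (0 9 12 4 8)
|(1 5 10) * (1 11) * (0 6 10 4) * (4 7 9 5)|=|(0 6 10 11 1 4)(5 7 9)|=6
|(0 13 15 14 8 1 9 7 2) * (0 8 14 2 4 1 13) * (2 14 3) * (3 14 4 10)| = |(1 9 7 10 3 2 8 13 15 4)| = 10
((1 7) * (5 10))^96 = (10)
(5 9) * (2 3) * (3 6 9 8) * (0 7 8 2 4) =(0 7 8 3 4)(2 6 9 5) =[7, 1, 6, 4, 0, 2, 9, 8, 3, 5]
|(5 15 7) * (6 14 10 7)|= 6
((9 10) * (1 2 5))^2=(10)(1 5 2)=((1 2 5)(9 10))^2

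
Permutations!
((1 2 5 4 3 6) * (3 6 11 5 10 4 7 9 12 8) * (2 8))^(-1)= ((1 8 3 11 5 7 9 12 2 10 4 6))^(-1)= (1 6 4 10 2 12 9 7 5 11 3 8)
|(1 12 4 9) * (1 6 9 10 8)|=|(1 12 4 10 8)(6 9)|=10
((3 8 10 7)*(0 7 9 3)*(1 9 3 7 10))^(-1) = (0 7 9 1 8 3 10)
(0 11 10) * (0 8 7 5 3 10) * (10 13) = (0 11)(3 13 10 8 7 5) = [11, 1, 2, 13, 4, 3, 6, 5, 7, 9, 8, 0, 12, 10]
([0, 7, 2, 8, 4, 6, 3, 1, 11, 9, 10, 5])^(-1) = [0, 7, 2, 6, 4, 11, 5, 1, 3, 9, 10, 8]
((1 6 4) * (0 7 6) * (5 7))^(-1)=((0 5 7 6 4 1))^(-1)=(0 1 4 6 7 5)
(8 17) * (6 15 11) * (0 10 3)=(0 10 3)(6 15 11)(8 17)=[10, 1, 2, 0, 4, 5, 15, 7, 17, 9, 3, 6, 12, 13, 14, 11, 16, 8]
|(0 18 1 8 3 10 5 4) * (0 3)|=4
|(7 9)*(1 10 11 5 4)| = 10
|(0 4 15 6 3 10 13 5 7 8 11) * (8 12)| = 12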